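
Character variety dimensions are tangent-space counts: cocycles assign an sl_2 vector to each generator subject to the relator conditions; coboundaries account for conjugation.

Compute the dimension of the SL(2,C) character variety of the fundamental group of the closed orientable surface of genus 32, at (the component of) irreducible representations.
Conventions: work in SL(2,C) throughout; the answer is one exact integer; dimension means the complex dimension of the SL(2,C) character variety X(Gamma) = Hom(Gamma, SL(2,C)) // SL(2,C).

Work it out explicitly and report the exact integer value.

186

The genus-32 surface group: 2g = 64 generators, one relator prod [a_i, b_i].
Before the relator condition, cocycle space has dim 3*64 = 192.
At an irreducible rho, H^2 = coker(d_2) vanishes (Poincare duality: H^2 is dual to H^0 = invariants = 0), so d_2 is surjective onto sl_2 and dim Z^1 = 192 - 3 = 189.
As always at irreducible rho, dim B^1 = 3.
dim X = dim H^1 = 189 - 3 = 186.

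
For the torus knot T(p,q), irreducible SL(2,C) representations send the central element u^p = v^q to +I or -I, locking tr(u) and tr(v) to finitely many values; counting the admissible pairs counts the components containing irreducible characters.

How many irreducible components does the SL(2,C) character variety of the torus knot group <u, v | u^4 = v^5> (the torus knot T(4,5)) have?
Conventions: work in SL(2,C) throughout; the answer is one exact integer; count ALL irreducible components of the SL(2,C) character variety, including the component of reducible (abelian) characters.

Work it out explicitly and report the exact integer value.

For T(4,5): irreducibility forces the central element u^4 = v^5 to one of +I, -I.
On an irreducible component, tr(u) is locked at 2*cos(pi*alpha/4) for some alpha in 1..3, and tr(v) at 2*cos(pi*beta/5) for some beta in 1..4.
The two central values (-1)^alpha I and (-1)^beta I must be the same matrix, so alpha and beta share a parity.
Enumerate parity-matched pairs: 2*2 odd-odd plus 1*2 even-even gives 6.
Total: 6 irreducible-character components + 1 reducible (abelian) component = 7.

7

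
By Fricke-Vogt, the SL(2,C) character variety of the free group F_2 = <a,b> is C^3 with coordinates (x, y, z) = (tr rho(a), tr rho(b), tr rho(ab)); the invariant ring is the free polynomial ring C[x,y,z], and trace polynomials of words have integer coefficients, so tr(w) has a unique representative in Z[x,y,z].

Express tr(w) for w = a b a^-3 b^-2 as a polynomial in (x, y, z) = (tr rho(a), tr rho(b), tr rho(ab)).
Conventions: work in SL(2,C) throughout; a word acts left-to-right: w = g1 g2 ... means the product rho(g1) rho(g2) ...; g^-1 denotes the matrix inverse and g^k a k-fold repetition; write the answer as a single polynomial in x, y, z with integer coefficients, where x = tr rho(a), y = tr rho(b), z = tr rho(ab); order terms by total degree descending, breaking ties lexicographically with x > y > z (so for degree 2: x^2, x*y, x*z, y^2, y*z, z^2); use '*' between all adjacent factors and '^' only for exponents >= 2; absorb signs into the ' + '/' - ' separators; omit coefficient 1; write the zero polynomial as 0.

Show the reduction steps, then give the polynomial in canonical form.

tr(b^-1 a) = tr(a) tr(b) - tr(a b)   [inverse elimination on b] = x*y - z
tr(a b a) = tr(a) tr(b a) - tr(b)   [square of a] = x*z - y
tr(a b a b) = tr(a b) tr(a b) - tr(1)   [split at a repeated a] = z^2 - 2
tr(a b a b^-1) = tr(a b a) tr(b) - tr(a b a b)   [inverse elimination on b] = x*y*z - y^2 - z^2 + 2
tr(b^-2 a b a) = tr(a b a b^-1) tr(b) - tr(a b a)   [inverse elimination on b] = x*y^2*z - y^3 - y*z^2 - x*z + 3*y
tr(b^-2 a b a^-1) = tr(b^-2 a b) tr(a) - tr(b^-2 a b a)   [inverse elimination on a] = -x*y^2*z + x^2*y + y^3 + y*z^2 - 3*y
tr(a^-1 b^-2 a b a^-1) = tr(b^-2 a b a^-1) tr(a) - tr(b^-2 a b)   [inverse elimination on a] = -x^2*y^2*z + x^3*y + x*y^3 + x*y*z^2 - 4*x*y + z
tr(a b a^-3 b^-2) = tr(a^-1 b^-2 a b a^-1) tr(a) - tr(a^-1 b^-2 a b)   [inverse elimination on a] = -x^3*y^2*z + x^4*y + x^2*y^3 + x^2*y*z^2 + x*y^2*z - 5*x^2*y - y^3 - y*z^2 + x*z + 3*y

-x^3*y^2*z + x^4*y + x^2*y^3 + x^2*y*z^2 + x*y^2*z - 5*x^2*y - y^3 - y*z^2 + x*z + 3*y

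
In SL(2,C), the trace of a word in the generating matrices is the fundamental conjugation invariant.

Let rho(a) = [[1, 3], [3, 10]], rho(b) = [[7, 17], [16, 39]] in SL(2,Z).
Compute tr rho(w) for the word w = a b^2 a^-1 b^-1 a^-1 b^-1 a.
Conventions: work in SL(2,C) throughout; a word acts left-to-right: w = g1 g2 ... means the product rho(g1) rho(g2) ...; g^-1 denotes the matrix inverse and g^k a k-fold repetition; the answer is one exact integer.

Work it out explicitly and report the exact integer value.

-684414277

rho(a) = [[1, 3], [3, 10]]
... * rho(b) = [[7, 17], [16, 39]]  ->  [[55, 134], [181, 441]]
... * rho(b) = [[7, 17], [16, 39]]  ->  [[2529, 6161], [8323, 20276]]
... * rho(a^-1) = [[10, -3], [-3, 1]]  ->  [[6807, -1426], [22402, -4693]]
... * rho(b^-1) = [[39, -17], [-16, 7]]  ->  [[288289, -125701], [948766, -413685]]
... * rho(a^-1) = [[10, -3], [-3, 1]]  ->  [[3259993, -990568], [10728715, -3259983]]
... * rho(b^-1) = [[39, -17], [-16, 7]]  ->  [[142988815, -62353857], [470579613, -205208036]]
... * rho(a) = [[1, 3], [3, 10]]  ->  [[-44072756, -194572125], [-145044495, -640341521]]
tr = -44072756 + -640341521 = -684414277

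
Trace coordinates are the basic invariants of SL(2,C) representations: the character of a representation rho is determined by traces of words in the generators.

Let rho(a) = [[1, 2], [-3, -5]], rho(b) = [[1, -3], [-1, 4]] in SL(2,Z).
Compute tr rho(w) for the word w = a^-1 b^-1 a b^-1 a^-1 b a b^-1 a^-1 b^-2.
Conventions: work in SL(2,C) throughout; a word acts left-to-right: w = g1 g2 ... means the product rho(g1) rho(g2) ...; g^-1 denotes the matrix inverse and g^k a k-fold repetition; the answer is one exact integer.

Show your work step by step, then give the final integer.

262800

rho(a^-1) = [[-5, -2], [3, 1]]
... * rho(b^-1) = [[4, 3], [1, 1]]  ->  [[-22, -17], [13, 10]]
... * rho(a) = [[1, 2], [-3, -5]]  ->  [[29, 41], [-17, -24]]
... * rho(b^-1) = [[4, 3], [1, 1]]  ->  [[157, 128], [-92, -75]]
... * rho(a^-1) = [[-5, -2], [3, 1]]  ->  [[-401, -186], [235, 109]]
... * rho(b) = [[1, -3], [-1, 4]]  ->  [[-215, 459], [126, -269]]
... * rho(a) = [[1, 2], [-3, -5]]  ->  [[-1592, -2725], [933, 1597]]
... * rho(b^-1) = [[4, 3], [1, 1]]  ->  [[-9093, -7501], [5329, 4396]]
... * rho(a^-1) = [[-5, -2], [3, 1]]  ->  [[22962, 10685], [-13457, -6262]]
... * rho(b^-1) = [[4, 3], [1, 1]]  ->  [[102533, 79571], [-60090, -46633]]
... * rho(b^-1) = [[4, 3], [1, 1]]  ->  [[489703, 387170], [-286993, -226903]]
tr = 489703 + -226903 = 262800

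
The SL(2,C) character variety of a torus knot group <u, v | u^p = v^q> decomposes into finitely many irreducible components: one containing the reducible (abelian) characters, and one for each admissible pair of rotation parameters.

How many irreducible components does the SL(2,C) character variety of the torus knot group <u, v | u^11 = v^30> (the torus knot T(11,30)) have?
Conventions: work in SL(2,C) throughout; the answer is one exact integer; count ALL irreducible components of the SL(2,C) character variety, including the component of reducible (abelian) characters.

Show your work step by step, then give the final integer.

Gamma = < u, v | u^11 = v^30 > (torus knot T(11,30)); the central element u^11 = v^30 acts as +I or -I in any irreducible SL(2,C) representation.
So on each irreducible component the traces are pinned: tr(u) = 2*cos(pi*alpha/11) with 1 <= alpha <= 10, tr(v) = 2*cos(pi*beta/30) with 1 <= beta <= 29.
Consistency of u^11 = (-1)^alpha I with v^30 = (-1)^beta I forces alpha = beta (mod 2).
Enumerate parity-matched pairs: 5*15 odd-odd plus 5*14 even-even gives 145.
That is 145 components of irreducible characters, and with the reducible (abelian) component the total is 146.

146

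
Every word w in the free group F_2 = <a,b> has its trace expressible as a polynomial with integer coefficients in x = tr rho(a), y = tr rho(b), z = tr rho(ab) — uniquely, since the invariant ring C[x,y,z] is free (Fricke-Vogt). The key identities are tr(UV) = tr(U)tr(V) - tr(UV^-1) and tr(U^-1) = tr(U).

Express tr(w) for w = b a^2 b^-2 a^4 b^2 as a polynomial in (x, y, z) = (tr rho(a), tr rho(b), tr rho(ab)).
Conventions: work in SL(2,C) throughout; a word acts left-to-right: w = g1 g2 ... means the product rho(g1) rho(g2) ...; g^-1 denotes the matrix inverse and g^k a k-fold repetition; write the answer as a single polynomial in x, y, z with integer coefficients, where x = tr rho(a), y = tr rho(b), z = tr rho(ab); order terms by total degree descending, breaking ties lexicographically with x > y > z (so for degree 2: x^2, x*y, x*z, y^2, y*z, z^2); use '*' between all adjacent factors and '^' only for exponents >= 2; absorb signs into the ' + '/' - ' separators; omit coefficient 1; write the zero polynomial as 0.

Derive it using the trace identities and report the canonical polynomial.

x^5*y^4*z - x^6*y^3 - x^4*y^5 - x^4*y^3*z^2 - x^5*y^2*z - 2*x^3*y^4*z + x^6*y + 7*x^4*y^3 + x^4*y*z^2 + 2*x^2*y^5 + 2*x^2*y^3*z^2 + x^5*z + 2*x^3*y^2*z - 7*x^4*y - 10*x^2*y^3 - 2*x^2*y*z^2 - 4*x^3*z + 11*x^2*y + 3*x*z - y

tr(a b a) = tr(a)*tr(b a) - tr(b)  (reduce the a square) = x*z - y
tr(a^3 b) = tr(a)*tr(a b a) - tr(a b)  (reduce the a square) = x^2*z - x*y - z
tr(a^2) = tr(a)*tr(a) - tr(1)  (reduce the a square) = x^2 - 2
apply: tr(a^3) = tr(a)*tr(a^2) - tr(a)  (reduce the a square) = x^3 - 3*x
apply: tr(a^3 b^2) = tr(b)*tr(a^3 b) - tr(a^3)  (reduce the b square) = x^2*y*z - x^3 - x*y^2 - y*z + 3*x
tr(b^3 a^3) = tr(b)*tr(a^3 b^2) - tr(a^3 b)  (reduce the b square) = x^2*y^2*z - x^3*y - x*y^3 - x^2*z - y^2*z + 4*x*y + z
tr(b^2 a) = tr(b)*tr(a b) - tr(a)  (reduce the b square) = y*z - x
apply: tr(b^2) = tr(b)*tr(b) - tr(1)  (reduce the b square) = y^2 - 2
tr(b a^2 b) = tr(a)*tr(b^2 a) - tr(b^2)  (reduce the a square) = x*y*z - x^2 - y^2 + 2
use: tr(b^3 a^2) = tr(b)*tr(b a^2 b) - tr(b a^2)  (reduce the b square) = x*y^2*z - x^2*y - y^3 - x*z + 3*y
tr(a^2 b^3 a^2) = tr(a)*tr(b^3 a^3) - tr(b^3 a^2)  (reduce the a square) = x^3*y^2*z - x^4*y - x^2*y^3 - x^3*z - 2*x*y^2*z + 5*x^2*y + y^3 + 2*x*z - 3*y
use: tr(a b^3 a^4) = tr(a)*tr(a^2 b^3 a^2) - tr(a^2 b^3 a)  (reduce the a square) = x^4*y^2*z - x^5*y - x^3*y^3 - x^4*z - 3*x^2*y^2*z + 6*x^3*y + 2*x*y^3 + 3*x^2*z + y^2*z - 7*x*y - z
tr(a^4 b^3 a^2) = tr(a)*tr(a b^3 a^4) - tr(a b^3 a^3)  (reduce the a square) = x^5*y^2*z - x^6*y - x^4*y^3 - x^5*z - 4*x^3*y^2*z + 7*x^4*y + 3*x^2*y^3 + 4*x^3*z + 3*x*y^2*z - 12*x^2*y - y^3 - 3*x*z + 3*y
tr(a b a b) = tr(a b)*tr(a b) - tr(1)  (split on a) = z^2 - 2
tr(b^2 a b a) = tr(b)*tr(a b a b) - tr(a b a)  (reduce the b square) = y*z^2 - x*z - y
use: tr(b^2 a b) = tr(b)*tr(b a b) - tr(b a)  (reduce the b square) = y^2*z - x*y - z
use: tr(a b a^2 b^2) = tr(a)*tr(b^2 a b a) - tr(b^2 a b)  (reduce the a square) = x*y*z^2 - x^2*z - y^2*z + z
tr(a b a^2 b) = tr(a)*tr(b a b a) - tr(b a b)  (reduce the a square) = x*z^2 - y*z - x
apply: tr(b a^2 b^3 a) = tr(b)*tr(a b a^2 b^2) - tr(a b a^2 b)  (reduce the b square) = x*y^2*z^2 - x^2*y*z - y^3*z - x*z^2 + 2*y*z + x
apply: tr(b a^2 b^3) = tr(b)*tr(b a^2 b^2) - tr(b a^2 b)  (reduce the b square) = x*y^3*z - x^2*y^2 - y^4 - 2*x*y*z + x^2 + 4*y^2 - 2
tr(a b^3 a^2 b a) = tr(a)*tr(b a^2 b^3 a) - tr(b a^2 b^3)  (reduce the a square) = x^2*y^2*z^2 - x^3*y*z - 2*x*y^3*z + x^2*y^2 - x^2*z^2 + y^4 + 4*x*y*z - 4*y^2 + 2
use: tr(b a b^3 a) = tr(b)*tr(a b a b^2) - tr(a b a b)  (reduce the b square) = y^2*z^2 - x*y*z - y^2 - z^2 + 2
use: tr(b a b^3) = tr(b)*tr(a b^3) - tr(a b^2)  (reduce the b square) = y^3*z - x*y^2 - 2*y*z + x
use: tr(a b^3 a^2 b) = tr(a)*tr(b a b^3 a) - tr(b a b^3)  (reduce the a square) = x*y^2*z^2 - x^2*y*z - y^3*z - x*z^2 + 2*y*z + x
apply: tr(a^2 b^3 a^2 b a) = tr(a)*tr(a b^3 a^2 b a) - tr(a b^3 a^2 b)  (reduce the a square) = x^3*y^2*z^2 - x^4*y*z - 2*x^2*y^3*z + x^3*y^2 - x^3*z^2 + x*y^4 - x*y^2*z^2 + 5*x^2*y*z + y^3*z - 4*x*y^2 + x*z^2 - 2*y*z + x
tr(a^4 b^3 a^2 b) = tr(a)*tr(a^2 b^3 a^2 b a) - tr(a^2 b^3 a^2 b)  (reduce the a square) = x^4*y^2*z^2 - x^5*y*z - 2*x^3*y^3*z + x^4*y^2 - x^4*z^2 + x^2*y^4 - 2*x^2*y^2*z^2 + 6*x^3*y*z + 3*x*y^3*z - 5*x^2*y^2 + 2*x^2*z^2 - y^4 - 6*x*y*z + x^2 + 4*y^2 - 2
use: tr(b^-1 a^4 b^3 a^2) = tr(a^4 b^3 a^2)*tr(b) - tr(a^4 b^3 a^2 b)  (eliminate b^-1) = x^5*y^3*z - x^6*y^2 - x^4*y^4 - x^4*y^2*z^2 - 2*x^3*y^3*z + 6*x^4*y^2 + x^4*z^2 + 2*x^2*y^4 + 2*x^2*y^2*z^2 - 2*x^3*y*z - 7*x^2*y^2 - 2*x^2*z^2 + 3*x*y*z - x^2 - y^2 + 2
use: tr(b a^2 b^-2 a^4 b^2) = tr(b^-1 a^4 b^3 a^2)*tr(b) - tr(b^-1 a^4 b^3 a^2 b)  (eliminate b^-1) = x^5*y^4*z - x^6*y^3 - x^4*y^5 - x^4*y^3*z^2 - x^5*y^2*z - 2*x^3*y^4*z + x^6*y + 7*x^4*y^3 + x^4*y*z^2 + 2*x^2*y^5 + 2*x^2*y^3*z^2 + x^5*z + 2*x^3*y^2*z - 7*x^4*y - 10*x^2*y^3 - 2*x^2*y*z^2 - 4*x^3*z + 11*x^2*y + 3*x*z - y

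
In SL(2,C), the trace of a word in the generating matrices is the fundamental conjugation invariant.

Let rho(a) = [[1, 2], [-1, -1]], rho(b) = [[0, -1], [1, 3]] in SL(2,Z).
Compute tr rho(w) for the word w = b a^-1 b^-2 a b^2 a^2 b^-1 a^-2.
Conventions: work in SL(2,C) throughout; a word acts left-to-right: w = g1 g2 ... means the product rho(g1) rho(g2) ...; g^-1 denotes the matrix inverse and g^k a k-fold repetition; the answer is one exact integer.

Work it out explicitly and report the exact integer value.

rho(b) = [[0, -1], [1, 3]]
... * rho(a^-1) = [[-1, -2], [1, 1]]  ->  [[-1, -1], [2, 1]]
... * rho(b^-1) = [[3, 1], [-1, 0]]  ->  [[-2, -1], [5, 2]]
... * rho(b^-1) = [[3, 1], [-1, 0]]  ->  [[-5, -2], [13, 5]]
... * rho(a) = [[1, 2], [-1, -1]]  ->  [[-3, -8], [8, 21]]
... * rho(b) = [[0, -1], [1, 3]]  ->  [[-8, -21], [21, 55]]
... * rho(b) = [[0, -1], [1, 3]]  ->  [[-21, -55], [55, 144]]
... * rho(a) = [[1, 2], [-1, -1]]  ->  [[34, 13], [-89, -34]]
... * rho(a) = [[1, 2], [-1, -1]]  ->  [[21, 55], [-55, -144]]
... * rho(b^-1) = [[3, 1], [-1, 0]]  ->  [[8, 21], [-21, -55]]
... * rho(a^-1) = [[-1, -2], [1, 1]]  ->  [[13, 5], [-34, -13]]
... * rho(a^-1) = [[-1, -2], [1, 1]]  ->  [[-8, -21], [21, 55]]
tr = -8 + 55 = 47

47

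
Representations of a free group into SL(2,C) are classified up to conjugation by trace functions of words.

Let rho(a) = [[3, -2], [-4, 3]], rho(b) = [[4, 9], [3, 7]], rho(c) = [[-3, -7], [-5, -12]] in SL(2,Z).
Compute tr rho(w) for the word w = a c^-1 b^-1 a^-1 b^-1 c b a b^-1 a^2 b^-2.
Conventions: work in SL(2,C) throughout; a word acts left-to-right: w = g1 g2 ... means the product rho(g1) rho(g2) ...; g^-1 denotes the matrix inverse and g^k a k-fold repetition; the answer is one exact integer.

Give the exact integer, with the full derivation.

-112462883565

rho(a) = [[3, -2], [-4, 3]]
... * rho(c^-1) = [[-12, 7], [5, -3]]  ->  [[-46, 27], [63, -37]]
... * rho(b^-1) = [[7, -9], [-3, 4]]  ->  [[-403, 522], [552, -715]]
... * rho(a^-1) = [[3, 2], [4, 3]]  ->  [[879, 760], [-1204, -1041]]
... * rho(b^-1) = [[7, -9], [-3, 4]]  ->  [[3873, -4871], [-5305, 6672]]
... * rho(c) = [[-3, -7], [-5, -12]]  ->  [[12736, 31341], [-17445, -42929]]
... * rho(b) = [[4, 9], [3, 7]]  ->  [[144967, 334011], [-198567, -457508]]
... * rho(a) = [[3, -2], [-4, 3]]  ->  [[-901143, 712099], [1234331, -975390]]
... * rho(b^-1) = [[7, -9], [-3, 4]]  ->  [[-8444298, 10958683], [11566487, -15010539]]
... * rho(a) = [[3, -2], [-4, 3]]  ->  [[-69167626, 49764645], [94741617, -68164591]]
... * rho(a) = [[3, -2], [-4, 3]]  ->  [[-406561458, 287629187], [556883215, -393977007]]
... * rho(b^-1) = [[7, -9], [-3, 4]]  ->  [[-3708817767, 4809569870], [5080113526, -6587856963]]
... * rho(b^-1) = [[7, -9], [-3, 4]]  ->  [[-40390433979, 52617639383], [55324365571, -72072449586]]
tr = -40390433979 + -72072449586 = -112462883565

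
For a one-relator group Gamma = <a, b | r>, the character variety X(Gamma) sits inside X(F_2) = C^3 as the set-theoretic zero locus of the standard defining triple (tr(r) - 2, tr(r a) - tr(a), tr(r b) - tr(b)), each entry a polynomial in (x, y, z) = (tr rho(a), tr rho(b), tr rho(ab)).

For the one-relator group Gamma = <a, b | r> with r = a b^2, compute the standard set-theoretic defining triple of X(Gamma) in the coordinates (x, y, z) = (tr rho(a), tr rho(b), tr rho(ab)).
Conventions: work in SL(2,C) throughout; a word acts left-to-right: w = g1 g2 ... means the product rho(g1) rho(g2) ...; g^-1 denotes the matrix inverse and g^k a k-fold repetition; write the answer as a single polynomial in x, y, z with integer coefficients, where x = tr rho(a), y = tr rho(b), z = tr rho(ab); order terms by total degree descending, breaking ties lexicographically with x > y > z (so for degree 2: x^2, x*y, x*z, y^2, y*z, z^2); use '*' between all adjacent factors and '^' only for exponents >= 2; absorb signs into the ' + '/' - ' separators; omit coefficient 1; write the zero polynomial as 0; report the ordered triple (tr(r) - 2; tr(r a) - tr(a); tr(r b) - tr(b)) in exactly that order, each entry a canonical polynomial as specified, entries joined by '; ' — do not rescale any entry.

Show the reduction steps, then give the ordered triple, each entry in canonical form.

tr(a b^2) = tr(b) * tr(a b) - tr(a)  (reduce the b square) = y*z - x
reduce: tr(b^2) = tr(b) * tr(b) - tr(1) = y^2 - 2
reduce: tr(a b^2 a) = tr(a) * tr(b^2 a) - tr(b^2) = x*y*z - x^2 - y^2 + 2
tr(a b^3) = tr(b) * tr(b a b) - tr(b a)   [square of b] = y^2*z - x*y - z
assemble the triple (tr(r) - 2; tr(r a) - x; tr(r b) - y)

y*z - x - 2; x*y*z - x^2 - y^2 - x + 2; y^2*z - x*y - y - z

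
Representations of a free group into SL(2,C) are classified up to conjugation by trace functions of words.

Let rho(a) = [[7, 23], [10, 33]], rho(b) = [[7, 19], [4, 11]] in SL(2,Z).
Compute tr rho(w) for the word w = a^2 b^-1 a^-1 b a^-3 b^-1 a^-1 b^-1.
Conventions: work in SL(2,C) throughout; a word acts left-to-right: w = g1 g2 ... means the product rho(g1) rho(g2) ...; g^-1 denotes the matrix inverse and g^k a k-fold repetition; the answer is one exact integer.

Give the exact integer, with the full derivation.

rho(a) = [[7, 23], [10, 33]]
... * rho(a) = [[7, 23], [10, 33]]  ->  [[279, 920], [400, 1319]]
... * rho(b^-1) = [[11, -19], [-4, 7]]  ->  [[-611, 1139], [-876, 1633]]
... * rho(a^-1) = [[33, -23], [-10, 7]]  ->  [[-31553, 22026], [-45238, 31579]]
... * rho(b) = [[7, 19], [4, 11]]  ->  [[-132767, -357221], [-190350, -512153]]
... * rho(a^-1) = [[33, -23], [-10, 7]]  ->  [[-809101, 553094], [-1160020, 792979]]
... * rho(a^-1) = [[33, -23], [-10, 7]]  ->  [[-32231273, 22480981], [-46210450, 32231313]]
... * rho(a^-1) = [[33, -23], [-10, 7]]  ->  [[-1288441819, 898686146], [-1847257980, 1288459541]]
... * rho(b^-1) = [[11, -19], [-4, 7]]  ->  [[-17767604593, 30771197583], [-25473675944, 44117118407]]
... * rho(a^-1) = [[33, -23], [-10, 7]]  ->  [[-894042927399, 624053288720], [-1281802490222, 894714375561]]
... * rho(b^-1) = [[11, -19], [-4, 7]]  ->  [[-12330685356269, 21355188641621], [-17678684894686, 30617247943145]]
tr = -12330685356269 + 30617247943145 = 18286562586876

18286562586876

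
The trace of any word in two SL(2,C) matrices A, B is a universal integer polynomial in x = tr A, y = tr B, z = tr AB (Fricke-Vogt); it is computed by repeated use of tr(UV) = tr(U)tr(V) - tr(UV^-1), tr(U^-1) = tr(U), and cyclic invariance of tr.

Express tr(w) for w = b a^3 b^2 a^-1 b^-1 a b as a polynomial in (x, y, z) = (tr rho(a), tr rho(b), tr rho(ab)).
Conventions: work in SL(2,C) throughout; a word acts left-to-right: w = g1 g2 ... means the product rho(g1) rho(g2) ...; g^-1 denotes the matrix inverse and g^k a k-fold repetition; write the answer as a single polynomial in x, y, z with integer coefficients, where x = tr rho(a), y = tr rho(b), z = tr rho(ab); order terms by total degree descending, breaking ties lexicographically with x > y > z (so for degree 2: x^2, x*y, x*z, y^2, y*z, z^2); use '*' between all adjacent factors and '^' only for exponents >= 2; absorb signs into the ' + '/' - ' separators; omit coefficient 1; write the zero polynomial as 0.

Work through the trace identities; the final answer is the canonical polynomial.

-x^3*y^3*z^2 + 2*x^4*y^2*z + 2*x^2*y^4*z + x^2*y^2*z^3 - x^5*y - 2*x^3*y^3 - x^3*y*z^2 - x*y^5 - 7*x^2*y^2*z - y^4*z - y^2*z^3 + 6*x^3*y + 6*x*y^3 + 3*x*y*z^2 - x^2*z + 3*y^2*z - 8*x*y + z

apply: trace(a b a b) = trace(b a)*trace(b a) - trace(1) = z^2 - 2
trace(a b a) = trace(a)*trace(b a) - trace(b) = x*z - y
use: trace(b a b^2 a) = trace(b)*trace(a b a b) - trace(a b a) = y*z^2 - x*z - y
apply: trace(b a b) = trace(b)*trace(a b) - trace(a) = y*z - x
use: trace(b a b^2) = trace(b)*trace(b a b) - trace(b a) = y^2*z - x*y - z
trace(a b a b^2 a) = trace(a)*trace(b a b^2 a) - trace(b a b^2) = x*y*z^2 - x^2*z - y^2*z + z
trace(a b^2 a^3 b) = trace(a)*trace(a b a b^2 a) - trace(a b a b^2) = x^2*y*z^2 - x^3*z - x*y^2*z - y*z^2 + 2*x*z + y
trace(a b a^2 b) = trace(a)*trace(b a b a) - trace(b a b) = x*z^2 - y*z - x
apply: trace(a b a^2) = trace(a)*trace(b a^2) - trace(b a) = x^2*z - x*y - z
trace(a^2 b^2 a b) = trace(b)*trace(a b a^2 b) - trace(a b a^2) = x*y*z^2 - x^2*z - y^2*z + z
use: trace(b^2) = trace(b)*trace(b) - trace(1) = y^2 - 2
trace(a b^2 a) = trace(a)*trace(b^2 a) - trace(b^2) = x*y*z - x^2 - y^2 + 2
apply: trace(a^2 b^2 a) = trace(a)*trace(a b^2 a) - trace(a b^2) = x^2*y*z - x^3 - x*y^2 - y*z + 3*x
use: trace(b^2 a^2 b^2 a) = trace(b)*trace(a^2 b^2 a b) - trace(a^2 b^2 a) = x*y^2*z^2 - 2*x^2*y*z - y^3*z + x^3 + x*y^2 + 2*y*z - 3*x
trace(b a^2 b^2) = trace(b)*trace(b a^2 b) - trace(b a^2) = x*y^2*z - x^2*y - y^3 - x*z + 3*y
trace(b^2 a^2 b^2) = trace(b)*trace(b a^2 b^2) - trace(b a^2 b) = x*y^3*z - x^2*y^2 - y^4 - 2*x*y*z + x^2 + 4*y^2 - 2
apply: trace(a b^2 a^2 b^2 a) = trace(a)*trace(b^2 a^2 b^2 a) - trace(b^2 a^2 b^2) = x^2*y^2*z^2 - 2*x^3*y*z - 2*x*y^3*z + x^4 + 2*x^2*y^2 + y^4 + 4*x*y*z - 4*x^2 - 4*y^2 + 2
apply: trace(a b^2 a^3 b^2 a) = trace(a)*trace(a b^2 a^2 b^2 a) - trace(a b^2 a^2 b^2) = x^3*y^2*z^2 - 2*x^4*y*z - 2*x^2*y^3*z + x^5 + 2*x^3*y^2 + x*y^4 - x*y^2*z^2 + 6*x^2*y*z + y^3*z - 5*x^3 - 5*x*y^2 - 2*y*z + 5*x
use: trace(a b a b a b) = trace(b a b a)*trace(b a) - trace(a b) = z^3 - 3*z
trace(b^2 a b a b a) = trace(b)*trace(a b a b a b) - trace(a b a b a) = y*z^3 - x*z^2 - 2*y*z + x
trace(b^2 a b a b) = trace(b)*trace(b a b a b) - trace(b a b a) = y^2*z^2 - x*y*z - y^2 - z^2 + 2
trace(a^2 b^2 a b a b) = trace(a)*trace(b^2 a b a b a) - trace(b^2 a b a b) = x*y*z^3 - x^2*z^2 - y^2*z^2 - x*y*z + x^2 + y^2 + z^2 - 2
trace(a^2 b^2 a b a) = trace(a)*trace(b^2 a b a^2) - trace(b^2 a b a) = x^2*y*z^2 - x^3*z - x*y^2*z - y*z^2 + 2*x*z + y
trace(b^2 a b a b^2 a^2) = trace(b)*trace(a^2 b^2 a b a b) - trace(a^2 b^2 a b a) = x*y^2*z^3 - 2*x^2*y*z^2 - y^3*z^2 + x^3*z + x^2*y + y^3 + 2*y*z^2 - 2*x*z - 3*y
use: trace(b^2 a b a b^2 a) = trace(b)*trace(a b a b^2 a b) - trace(a b a b^2 a) = y^2*z^3 - 2*x*y*z^2 + x^2*z - y^2*z + x*y - z
trace(a b^2 a^3 b^2 a b) = trace(a)*trace(b^2 a b a b^2 a^2) - trace(b^2 a b a b^2 a) = x^2*y^2*z^3 - 2*x^3*y*z^2 - x*y^3*z^2 + x^4*z - y^2*z^3 + x^3*y + x*y^3 + 4*x*y*z^2 - 3*x^2*z + y^2*z - 4*x*y + z
apply: trace(b^-1 a b^2 a^3 b^2 a) = trace(a b^2 a^3 b^2 a)*trace(b) - trace(a b^2 a^3 b^2 a b) = x^3*y^3*z^2 - 2*x^4*y^2*z - 2*x^2*y^4*z - x^2*y^2*z^3 + x^5*y + 2*x^3*y^3 + 2*x^3*y*z^2 + x*y^5 - x^4*z + 6*x^2*y^2*z + y^4*z + y^2*z^3 - 6*x^3*y - 6*x*y^3 - 4*x*y*z^2 + 3*x^2*z - 3*y^2*z + 9*x*y - z
use: trace(b a^3 b^2 a^-1 b^-1 a b) = trace(b^-1 a b^2 a^3 b^2)*trace(a) - trace(b^-1 a b^2 a^3 b^2 a) = -x^3*y^3*z^2 + 2*x^4*y^2*z + 2*x^2*y^4*z + x^2*y^2*z^3 - x^5*y - 2*x^3*y^3 - x^3*y*z^2 - x*y^5 - 7*x^2*y^2*z - y^4*z - y^2*z^3 + 6*x^3*y + 6*x*y^3 + 3*x*y*z^2 - x^2*z + 3*y^2*z - 8*x*y + z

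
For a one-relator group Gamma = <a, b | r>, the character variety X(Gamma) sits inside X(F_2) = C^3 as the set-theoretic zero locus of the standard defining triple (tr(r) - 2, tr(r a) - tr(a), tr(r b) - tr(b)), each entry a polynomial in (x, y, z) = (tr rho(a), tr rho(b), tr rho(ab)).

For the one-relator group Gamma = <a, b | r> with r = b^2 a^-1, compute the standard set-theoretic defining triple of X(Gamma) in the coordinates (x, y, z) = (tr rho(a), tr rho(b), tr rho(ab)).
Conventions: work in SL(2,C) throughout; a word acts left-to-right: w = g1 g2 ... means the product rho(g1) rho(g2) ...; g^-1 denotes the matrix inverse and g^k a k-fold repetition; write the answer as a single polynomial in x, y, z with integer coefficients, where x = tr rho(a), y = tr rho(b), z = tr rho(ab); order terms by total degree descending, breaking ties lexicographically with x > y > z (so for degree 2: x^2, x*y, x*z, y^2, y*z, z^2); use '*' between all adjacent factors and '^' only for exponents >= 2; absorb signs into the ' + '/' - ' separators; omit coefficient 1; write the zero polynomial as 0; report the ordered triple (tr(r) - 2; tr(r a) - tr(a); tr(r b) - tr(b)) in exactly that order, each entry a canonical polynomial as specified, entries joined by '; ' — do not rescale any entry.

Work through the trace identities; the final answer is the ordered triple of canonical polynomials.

trace(b^2) = trace(b)*trace(b) - trace(1) = y^2 - 2
trace(b^2 a) = trace(b)*trace(a b) - trace(a) = y*z - x
trace(b^2 a^-1) = trace(b^2)*trace(a) - trace(b^2 a) = x*y^2 - y*z - x
trace(b^3) = trace(b)*trace(b^2) - trace(b)  (reduce the b square) = y^3 - 3*y
trace(b^3 a) = trace(b)*trace(b a b) - trace(b a)  (reduce the b square) = y^2*z - x*y - z
trace(b^2 a^-1 b) = trace(b^3)*trace(a) - trace(b^3 a)  (eliminate a^-1) = x*y^3 - y^2*z - 2*x*y + z
assemble the triple (trace(r) - 2; trace(r a) - x; trace(r b) - y)

x*y^2 - y*z - x - 2; y^2 - x - 2; x*y^3 - y^2*z - 2*x*y - y + z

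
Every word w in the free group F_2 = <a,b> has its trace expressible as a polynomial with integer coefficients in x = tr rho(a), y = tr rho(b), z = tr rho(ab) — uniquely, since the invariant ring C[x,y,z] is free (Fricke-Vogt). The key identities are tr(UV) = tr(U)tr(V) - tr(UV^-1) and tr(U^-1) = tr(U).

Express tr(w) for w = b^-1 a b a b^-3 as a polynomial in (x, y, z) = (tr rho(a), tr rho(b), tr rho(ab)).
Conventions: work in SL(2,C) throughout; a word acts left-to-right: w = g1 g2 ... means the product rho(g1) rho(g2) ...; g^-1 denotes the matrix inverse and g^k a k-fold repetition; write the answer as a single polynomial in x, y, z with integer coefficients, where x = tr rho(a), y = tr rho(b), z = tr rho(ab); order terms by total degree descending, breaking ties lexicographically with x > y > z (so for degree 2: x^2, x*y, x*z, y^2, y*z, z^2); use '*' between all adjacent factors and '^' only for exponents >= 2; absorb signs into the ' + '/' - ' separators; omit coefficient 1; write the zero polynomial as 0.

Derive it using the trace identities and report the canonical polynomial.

tr(a b a) = tr(a)*tr(b a) - tr(b)   [square of a] = x*z - y
tr(a b a b) = tr(b a)*tr(b a) - tr(1)   [split at a repeated b] = z^2 - 2
use: tr(b^-1 a b a) = tr(a b a)*tr(b) - tr(a b a b)   [inverse elimination on b] = x*y*z - y^2 - z^2 + 2
use: tr(a b a b^-2) = tr(b^-1 a b a)*tr(b) - tr(b^-1 a b a b)   [inverse elimination on b] = x*y^2*z - y^3 - y*z^2 - x*z + 3*y
tr(b^-2 a b a b^-1) = tr(a b a b^-2)*tr(b) - tr(a b a b^-1)   [inverse elimination on b] = x*y^3*z - y^4 - y^2*z^2 - 2*x*y*z + 4*y^2 + z^2 - 2
use: tr(b^-1 a b a b^-3) = tr(b^-2 a b a b^-1)*tr(b) - tr(b^-2 a b a)   [inverse elimination on b] = x*y^4*z - y^5 - y^3*z^2 - 3*x*y^2*z + 5*y^3 + 2*y*z^2 + x*z - 5*y

x*y^4*z - y^5 - y^3*z^2 - 3*x*y^2*z + 5*y^3 + 2*y*z^2 + x*z - 5*y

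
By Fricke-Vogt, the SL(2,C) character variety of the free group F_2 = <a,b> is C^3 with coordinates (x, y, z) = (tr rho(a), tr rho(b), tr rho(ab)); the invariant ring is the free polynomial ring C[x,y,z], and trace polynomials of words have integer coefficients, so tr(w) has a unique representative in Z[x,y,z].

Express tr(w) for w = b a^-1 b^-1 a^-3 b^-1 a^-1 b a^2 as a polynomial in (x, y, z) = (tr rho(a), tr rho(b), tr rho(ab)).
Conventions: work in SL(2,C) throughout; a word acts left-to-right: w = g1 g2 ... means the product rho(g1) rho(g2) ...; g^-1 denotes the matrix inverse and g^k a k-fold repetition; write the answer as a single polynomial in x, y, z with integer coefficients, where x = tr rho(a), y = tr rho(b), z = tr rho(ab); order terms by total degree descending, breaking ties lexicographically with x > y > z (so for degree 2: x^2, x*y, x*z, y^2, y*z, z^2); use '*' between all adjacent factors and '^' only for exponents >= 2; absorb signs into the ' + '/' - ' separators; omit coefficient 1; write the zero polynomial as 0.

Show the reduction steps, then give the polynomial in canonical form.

x^4*y*z^3 - x^5*z^2 - 3*x^3*y^2*z^2 - x^3*z^4 + 2*x^4*y*z + 3*x^2*y^3*z + x^2*y*z^3 - x^3*y^2 + 5*x^3*z^2 - x*y^4 + x*y^2*z^2 + x*z^4 - 8*x^2*y*z - y^3*z - y*z^3 + 3*x*y^2 - 5*x*z^2 + 4*y*z + x

tr(a^-1 b) = tr(b)*tr(a) - tr(b a) = x*y - z
tr(a^-1 b a^-1) = tr(a^-1 b)*tr(a) - tr(a^-1 b a) = x^2*y - x*z - y
tr(b^2) = tr(b)*tr(b) - tr(1) = y^2 - 2
tr(b^2 a) = tr(b)*tr(a b) - tr(a) = y*z - x
tr(b a^-1 b) = tr(b^2)*tr(a) - tr(b^2 a) = x*y^2 - y*z - x
tr(b a b a) = tr(a b)*tr(a b) - tr(1)   [split at repeated a] = z^2 - 2
tr(b a^-1 b a) = tr(b a b)*tr(a) - tr(b a b a) = x*y*z - x^2 - z^2 + 2
tr(a^-1 b a^-1 b) = tr(b a^-1 b)*tr(a) - tr(b a^-1 b a) = x^2*y^2 - 2*x*y*z + z^2 - 2
tr(b a^-1 b^-1 a^-1) = tr(a^-1 b a^-1)*tr(b) - tr(a^-1 b a^-1 b) = x*y*z - y^2 - z^2 + 2
tr(a^2 b) = tr(a)*tr(b a) - tr(b) = x*z - y
tr(a^2) = tr(a)*tr(a) - tr(1) = x^2 - 2
tr(b a^2 b) = tr(b)*tr(a^2 b) - tr(a^2) = x*y*z - x^2 - y^2 + 2
tr(b^2 a b a) = tr(b)*tr(a b a b) - tr(a b a) = y*z^2 - x*z - y
tr(b^2 a b) = tr(b)*tr(a b^2) - tr(a b) = y^2*z - x*y - z
tr(b a b a^2 b) = tr(a)*tr(b^2 a b a) - tr(b^2 a b) = x*y*z^2 - x^2*z - y^2*z + z
tr(a b a b a b) = tr(b a)*tr(b a b a) - tr(b^-1 a^-1)   [split at repeated b] = z^3 - 3*z
tr(a b a b a) = tr(a)*tr(b a b a) - tr(b a b) = x*z^2 - y*z - x
tr(b^2 a b a b a) = tr(b)*tr(a b a b a b) - tr(a b a b a) = y*z^3 - x*z^2 - 2*y*z + x
tr(b^2 a b a b) = tr(b)*tr(a b a b^2) - tr(a b a b) = y^2*z^2 - x*y*z - y^2 - z^2 + 2
tr(b a b a b a^2 b) = tr(a)*tr(b^2 a b a b a) - tr(b^2 a b a b) = x*y*z^3 - x^2*z^2 - y^2*z^2 - x*y*z + x^2 + y^2 + z^2 - 2
tr(b a b a b a b a) = tr(a b)*tr(a b a b a b) - tr(a^-1 b^-1 a^-1 b^-1)   [split at repeated a] = z^4 - 4*z^2 + 2
tr(b a b a b a^2 b a) = tr(a)*tr(b a b a b a b a) - tr(b a b a b a b) = x*z^4 - y*z^3 - 3*x*z^2 + 2*y*z + x
tr(a b a b a^2 b a^-1 b) = tr(b a b a b a^2 b)*tr(a) - tr(b a b a b a^2 b a) = x^2*y*z^3 - x^3*z^2 - x*y^2*z^2 - x*z^4 - x^2*y*z + y*z^3 + x^3 + x*y^2 + 4*x*z^2 - 2*y*z - 3*x
tr(b a b a^2 b a^-1 b^-1 a) = tr(a b a b a^2 b a^-1)*tr(b) - tr(a b a b a^2 b a^-1 b) = -x^2*y*z^3 + x^3*z^2 + 2*x*y^2*z^2 + x*z^4 - y^3*z - y*z^3 - x^3 - x*y^2 - 4*x*z^2 + 3*y*z + 3*x
tr(a b a^2 b a^-1 b^-1 a^-1 b) = tr(b a b a^2 b a^-1 b^-1)*tr(a) - tr(b a b a^2 b a^-1 b^-1 a) = x^2*y*z^3 - x^3*z^2 - 2*x*y^2*z^2 - x*z^4 + x^2*y*z + y^3*z + y*z^3 + 4*x*z^2 - 3*y*z - x
tr(a^-1 b^-1 a b a^2 b a^-1 b^-1) = tr(a b a^2 b a^-1 b^-1 a^-1)*tr(b) - tr(a b a^2 b a^-1 b^-1 a^-1 b) = -x^2*y*z^3 + x^3*z^2 + 2*x*y^2*z^2 + x*z^4 - x^2*y*z - y^3*z - y*z^3 - 4*x*z^2 + 4*y*z + x
tr(a b a^2) = tr(a)*tr(b a^2) - tr(b a) = x^2*z - x*y - z
tr(b^-1 a b a^2) = tr(a b a^2)*tr(b) - tr(a b a^2 b) = x^2*y*z - x*y^2 - x*z^2 + x
tr(a b a^2 b a) = tr(a)*tr(b a^2 b a) - tr(b a^2 b) = x^2*z^2 - 2*x*y*z + y^2 - 2
tr(a b a^2 b a b) = tr(a)*tr(b a b a b a) - tr(b a b a b) = x*z^3 - y*z^2 - 2*x*z + y
tr(a b a^2 b a b^-1) = tr(a b a^2 b a)*tr(b) - tr(a b a^2 b a b) = x^2*y*z^2 - 2*x*y^2*z - x*z^3 + y^3 + y*z^2 + 2*x*z - 3*y
tr(b^-2 a b a^2 b a) = tr(a b a^2 b a b^-1)*tr(b) - tr(a b a^2 b a) = x^2*y^2*z^2 - 2*x*y^3*z - x*y*z^3 - x^2*z^2 + y^4 + y^2*z^2 + 4*x*y*z - 4*y^2 + 2
tr(b^-1 a b a^2 b a^-1 b^-1) = tr(b^-2 a b a^2 b)*tr(a) - tr(b^-2 a b a^2 b a) = -x^2*y^2*z^2 + x^3*y*z + 2*x*y^3*z + x*y*z^3 - x^2*y^2 - y^4 - y^2*z^2 - 4*x*y*z + x^2 + 4*y^2 - 2
tr(a^-2 b^-1 a b a^2 b a^-1 b^-1) = tr(a^-1 b^-1 a b a^2 b a^-1 b^-1)*tr(a) - tr(a^-1 b^-1 a b a^2 b a^-1 b^-1 a) = -x^3*y*z^3 + x^4*z^2 + 3*x^2*y^2*z^2 + x^2*z^4 - 2*x^3*y*z - 3*x*y^3*z - 2*x*y*z^3 + x^2*y^2 - 4*x^2*z^2 + y^4 + y^2*z^2 + 8*x*y*z - 4*y^2 + 2
tr(b a^2 b a^-1 b^-1 a^-3 b^-1 a) = tr(a^-2 b^-1 a b a^2 b a^-1 b^-1)*tr(a) - tr(a^-2 b^-1 a b a^2 b a^-1 b^-1 a) = -x^4*y*z^3 + x^5*z^2 + 3*x^3*y^2*z^2 + x^3*z^4 - 2*x^4*y*z - 3*x^2*y^3*z - x^2*y*z^3 + x^3*y^2 - 5*x^3*z^2 + x*y^4 - x*y^2*z^2 - x*z^4 + 9*x^2*y*z + y^3*z + y*z^3 - 4*x*y^2 + 4*x*z^2 - 4*y*z + x
tr(b a^-1 b^-1 a^-3 b^-1 a^-1 b a^2) = tr(b a^2 b a^-1 b^-1 a^-3 b^-1)*tr(a) - tr(b a^2 b a^-1 b^-1 a^-3 b^-1 a) = x^4*y*z^3 - x^5*z^2 - 3*x^3*y^2*z^2 - x^3*z^4 + 2*x^4*y*z + 3*x^2*y^3*z + x^2*y*z^3 - x^3*y^2 + 5*x^3*z^2 - x*y^4 + x*y^2*z^2 + x*z^4 - 8*x^2*y*z - y^3*z - y*z^3 + 3*x*y^2 - 5*x*z^2 + 4*y*z + x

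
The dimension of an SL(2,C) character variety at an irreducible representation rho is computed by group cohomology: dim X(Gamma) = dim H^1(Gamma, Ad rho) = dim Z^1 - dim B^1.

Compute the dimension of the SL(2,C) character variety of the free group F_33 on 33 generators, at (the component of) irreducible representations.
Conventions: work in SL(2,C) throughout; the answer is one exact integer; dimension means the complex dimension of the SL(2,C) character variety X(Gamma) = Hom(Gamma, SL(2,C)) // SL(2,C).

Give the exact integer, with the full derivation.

Gamma = F_33 has 33 generators and no relators.
So Z^1 = (sl_2)^33 in full: dim Z^1 = 99.
dim B^1 = 3: the coboundary map is injective because an irreducible image has centralizer 0 in sl_2.
dim H^1 = 99 - 3 = 96, which is dim X.

96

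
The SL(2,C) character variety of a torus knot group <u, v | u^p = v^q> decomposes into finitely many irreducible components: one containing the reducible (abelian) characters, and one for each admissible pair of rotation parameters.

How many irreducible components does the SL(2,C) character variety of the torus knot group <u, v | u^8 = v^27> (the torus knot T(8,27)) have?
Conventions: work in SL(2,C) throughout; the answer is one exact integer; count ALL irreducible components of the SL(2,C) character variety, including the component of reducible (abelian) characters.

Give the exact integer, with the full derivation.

92

For T(8,27): irreducibility forces the central element u^8 = v^27 to one of +I, -I.
So on each irreducible component the traces are pinned: tr(u) = 2*cos(pi*alpha/8) with 1 <= alpha <= 7, tr(v) = 2*cos(pi*beta/27) with 1 <= beta <= 26.
The two central values (-1)^alpha I and (-1)^beta I must be the same matrix, so alpha and beta share a parity.
Counting: 4 odd alphas x 13 odd betas + 3 even alphas x 13 even betas = 52 + 39 = 91.
components with irreducible characters: 91; plus the single component of reducible (abelian) characters: total 92.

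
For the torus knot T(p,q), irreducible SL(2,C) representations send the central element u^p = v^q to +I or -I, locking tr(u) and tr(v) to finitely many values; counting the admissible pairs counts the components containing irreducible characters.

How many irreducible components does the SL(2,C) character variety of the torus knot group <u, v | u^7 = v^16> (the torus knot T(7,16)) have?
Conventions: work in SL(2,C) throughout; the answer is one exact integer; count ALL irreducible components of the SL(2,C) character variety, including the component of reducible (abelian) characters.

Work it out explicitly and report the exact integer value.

In the torus knot group T(7,16), u^7 = v^16 is central, so an irreducible representation sends it to +I or -I (Schur).
On an irreducible component, tr(u) is locked at 2*cos(pi*alpha/7) for some alpha in 1..6, and tr(v) at 2*cos(pi*beta/16) for some beta in 1..15.
u^7 = (-1)^alpha I and v^16 = (-1)^beta I must agree, so alpha and beta have equal parity.
count pairs: odd alpha (3 choices) x odd beta (8), plus even alpha (3) x even beta (7): 3*8 + 3*7 = 45.
Total: 45 irreducible-character components + 1 reducible (abelian) component = 46.

46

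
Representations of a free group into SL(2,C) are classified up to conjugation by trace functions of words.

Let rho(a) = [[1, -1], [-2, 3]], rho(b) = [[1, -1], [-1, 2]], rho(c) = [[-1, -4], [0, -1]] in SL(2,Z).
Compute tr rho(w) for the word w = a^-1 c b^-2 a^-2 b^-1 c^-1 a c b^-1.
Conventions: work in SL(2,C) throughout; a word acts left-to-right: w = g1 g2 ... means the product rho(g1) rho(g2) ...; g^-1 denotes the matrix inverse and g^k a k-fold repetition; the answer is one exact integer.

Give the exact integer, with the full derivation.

-113717

rho(a^-1) = [[3, 1], [2, 1]]
... * rho(c) = [[-1, -4], [0, -1]]  ->  [[-3, -13], [-2, -9]]
... * rho(b^-1) = [[2, 1], [1, 1]]  ->  [[-19, -16], [-13, -11]]
... * rho(b^-1) = [[2, 1], [1, 1]]  ->  [[-54, -35], [-37, -24]]
... * rho(a^-1) = [[3, 1], [2, 1]]  ->  [[-232, -89], [-159, -61]]
... * rho(a^-1) = [[3, 1], [2, 1]]  ->  [[-874, -321], [-599, -220]]
... * rho(b^-1) = [[2, 1], [1, 1]]  ->  [[-2069, -1195], [-1418, -819]]
... * rho(c^-1) = [[-1, 4], [0, -1]]  ->  [[2069, -7081], [1418, -4853]]
... * rho(a) = [[1, -1], [-2, 3]]  ->  [[16231, -23312], [11124, -15977]]
... * rho(c) = [[-1, -4], [0, -1]]  ->  [[-16231, -41612], [-11124, -28519]]
... * rho(b^-1) = [[2, 1], [1, 1]]  ->  [[-74074, -57843], [-50767, -39643]]
tr = -74074 + -39643 = -113717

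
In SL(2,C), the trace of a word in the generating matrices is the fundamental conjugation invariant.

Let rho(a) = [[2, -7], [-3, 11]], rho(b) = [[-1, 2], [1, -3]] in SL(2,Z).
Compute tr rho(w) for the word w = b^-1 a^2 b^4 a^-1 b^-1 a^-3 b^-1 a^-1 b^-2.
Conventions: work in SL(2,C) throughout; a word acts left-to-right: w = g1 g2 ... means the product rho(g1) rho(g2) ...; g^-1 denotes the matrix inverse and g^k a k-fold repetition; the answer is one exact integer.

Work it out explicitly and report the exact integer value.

46195469360

rho(b^-1) = [[-3, -2], [-1, -1]]
... * rho(a) = [[2, -7], [-3, 11]]  ->  [[0, -1], [1, -4]]
... * rho(a) = [[2, -7], [-3, 11]]  ->  [[3, -11], [14, -51]]
... * rho(b) = [[-1, 2], [1, -3]]  ->  [[-14, 39], [-65, 181]]
... * rho(b) = [[-1, 2], [1, -3]]  ->  [[53, -145], [246, -673]]
... * rho(b) = [[-1, 2], [1, -3]]  ->  [[-198, 541], [-919, 2511]]
... * rho(b) = [[-1, 2], [1, -3]]  ->  [[739, -2019], [3430, -9371]]
... * rho(a^-1) = [[11, 7], [3, 2]]  ->  [[2072, 1135], [9617, 5268]]
... * rho(b^-1) = [[-3, -2], [-1, -1]]  ->  [[-7351, -5279], [-34119, -24502]]
... * rho(a^-1) = [[11, 7], [3, 2]]  ->  [[-96698, -62015], [-448815, -287837]]
... * rho(a^-1) = [[11, 7], [3, 2]]  ->  [[-1249723, -800916], [-5800476, -3717379]]
... * rho(a^-1) = [[11, 7], [3, 2]]  ->  [[-16149701, -10349893], [-74957373, -48038090]]
... * rho(b^-1) = [[-3, -2], [-1, -1]]  ->  [[58798996, 42649295], [272910209, 197952836]]
... * rho(a^-1) = [[11, 7], [3, 2]]  ->  [[774736841, 496891562], [3595870807, 2306277135]]
... * rho(b^-1) = [[-3, -2], [-1, -1]]  ->  [[-2821102085, -2046365244], [-13093889556, -9498018749]]
... * rho(b^-1) = [[-3, -2], [-1, -1]]  ->  [[10509671499, 7688569414], [48779687417, 35685797861]]
tr = 10509671499 + 35685797861 = 46195469360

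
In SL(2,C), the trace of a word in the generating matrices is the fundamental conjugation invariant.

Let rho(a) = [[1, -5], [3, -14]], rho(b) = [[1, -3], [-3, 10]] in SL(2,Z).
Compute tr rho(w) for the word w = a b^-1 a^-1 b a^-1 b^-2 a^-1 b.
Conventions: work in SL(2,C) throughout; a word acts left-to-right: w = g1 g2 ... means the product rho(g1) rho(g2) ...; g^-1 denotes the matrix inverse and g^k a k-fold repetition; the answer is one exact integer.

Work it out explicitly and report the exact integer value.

rho(a) = [[1, -5], [3, -14]]
... * rho(b^-1) = [[10, 3], [3, 1]]  ->  [[-5, -2], [-12, -5]]
... * rho(a^-1) = [[-14, 5], [-3, 1]]  ->  [[76, -27], [183, -65]]
... * rho(b) = [[1, -3], [-3, 10]]  ->  [[157, -498], [378, -1199]]
... * rho(a^-1) = [[-14, 5], [-3, 1]]  ->  [[-704, 287], [-1695, 691]]
... * rho(b^-1) = [[10, 3], [3, 1]]  ->  [[-6179, -1825], [-14877, -4394]]
... * rho(b^-1) = [[10, 3], [3, 1]]  ->  [[-67265, -20362], [-161952, -49025]]
... * rho(a^-1) = [[-14, 5], [-3, 1]]  ->  [[1002796, -356687], [2414403, -858785]]
... * rho(b) = [[1, -3], [-3, 10]]  ->  [[2072857, -6575258], [4990758, -15831059]]
tr = 2072857 + -15831059 = -13758202

-13758202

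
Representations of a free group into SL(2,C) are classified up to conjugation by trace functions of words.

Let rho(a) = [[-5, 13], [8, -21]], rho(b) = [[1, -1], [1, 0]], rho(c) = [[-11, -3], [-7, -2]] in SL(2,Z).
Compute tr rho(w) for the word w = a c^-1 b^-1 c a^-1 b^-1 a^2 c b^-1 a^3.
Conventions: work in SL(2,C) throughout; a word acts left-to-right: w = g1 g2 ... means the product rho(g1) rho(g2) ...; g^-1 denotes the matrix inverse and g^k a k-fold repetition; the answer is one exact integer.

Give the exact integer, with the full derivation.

rho(a) = [[-5, 13], [8, -21]]
... * rho(c^-1) = [[-2, 3], [7, -11]]  ->  [[101, -158], [-163, 255]]
... * rho(b^-1) = [[0, 1], [-1, 1]]  ->  [[158, -57], [-255, 92]]
... * rho(c) = [[-11, -3], [-7, -2]]  ->  [[-1339, -360], [2161, 581]]
... * rho(a^-1) = [[-21, -13], [-8, -5]]  ->  [[30999, 19207], [-50029, -30998]]
... * rho(b^-1) = [[0, 1], [-1, 1]]  ->  [[-19207, 50206], [30998, -81027]]
... * rho(a) = [[-5, 13], [8, -21]]  ->  [[497683, -1304017], [-803206, 2104541]]
... * rho(a) = [[-5, 13], [8, -21]]  ->  [[-12920551, 33854236], [20852358, -54637039]]
... * rho(c) = [[-11, -3], [-7, -2]]  ->  [[-94853591, -28946819], [153083335, 46717004]]
... * rho(b^-1) = [[0, 1], [-1, 1]]  ->  [[28946819, -123800410], [-46717004, 199800339]]
... * rho(a) = [[-5, 13], [8, -21]]  ->  [[-1135137375, 2976117257], [1831987732, -4803128171]]
... * rho(a) = [[-5, 13], [8, -21]]  ->  [[29484624931, -77255248272], [-47584964028, 124681532107]]
... * rho(a) = [[-5, 13], [8, -21]]  ->  [[-765465110831, 2005660337815], [1235377076996, -3236916706611]]
tr = -765465110831 + -3236916706611 = -4002381817442

-4002381817442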